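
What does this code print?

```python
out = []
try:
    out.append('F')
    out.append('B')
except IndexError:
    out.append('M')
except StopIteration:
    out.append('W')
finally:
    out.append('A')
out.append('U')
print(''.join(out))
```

Execution trace: 'F' (try body) → 'B' (try body, no exception) → 'A' (finally) → 'U' (after the try/except). Output: FBAU

Answer: FBAU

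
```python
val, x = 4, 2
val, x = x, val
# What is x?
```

Trace:
`val, x = 4, 2` → val = 4; x = 2
`val, x = x, val` → val = 2; x = 4
So x = 4

Answer: 4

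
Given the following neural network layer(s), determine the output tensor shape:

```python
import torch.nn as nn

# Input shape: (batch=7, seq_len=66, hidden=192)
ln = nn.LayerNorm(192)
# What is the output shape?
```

Input: (7, 66, 192) -> Output: (7, 66, 192)

Answer: (7, 66, 192)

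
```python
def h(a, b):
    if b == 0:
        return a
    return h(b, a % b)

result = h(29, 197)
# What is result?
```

h(29, 197) -> h(197, 29) -> h(29, 23) -> h(23, 6) -> h(6, 5) -> h(5, 1) -> h(1, 0) -> 1

Answer: 1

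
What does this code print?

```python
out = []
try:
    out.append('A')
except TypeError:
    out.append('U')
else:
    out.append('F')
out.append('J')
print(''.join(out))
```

Execution trace: 'A' (try body, no exception) → 'F' (else) → 'J' (after the try/except). Output: AFJ

Answer: AFJ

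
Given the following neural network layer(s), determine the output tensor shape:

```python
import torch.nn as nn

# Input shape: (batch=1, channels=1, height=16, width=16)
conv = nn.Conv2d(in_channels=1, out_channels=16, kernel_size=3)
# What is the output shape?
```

Input: (1, 1, 16, 16) -> Output: (1, 16, 14, 14)

Answer: (1, 16, 14, 14)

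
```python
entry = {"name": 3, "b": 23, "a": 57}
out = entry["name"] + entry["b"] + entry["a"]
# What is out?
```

Trace:
`entry = {"name": 3, "b": 23, "a": 57}` → entry = {'name': 3, 'b': 23, 'a': 57}
`out = entry["name"] + entry["b"] + entry["a"]` → out = 83
So out = 83

Answer: 83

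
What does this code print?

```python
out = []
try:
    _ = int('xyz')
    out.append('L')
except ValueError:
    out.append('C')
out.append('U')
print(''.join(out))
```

Execution trace: 'C' (except ValueError) → 'U' (after the try/except). Output: CU

Answer: CU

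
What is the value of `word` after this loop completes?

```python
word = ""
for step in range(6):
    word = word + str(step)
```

Concatenate digits 0 to 5
`word` takes the values: "" → "0" → "01" → "012" → "0123" → "01234" → "012345"

Answer: "012345"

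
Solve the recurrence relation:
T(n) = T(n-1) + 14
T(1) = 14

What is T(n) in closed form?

Unrolling: T(n) = T(1) + 14·(n-1) = 14 + 14(n-1) = 14n.

Answer: T(n) = 14n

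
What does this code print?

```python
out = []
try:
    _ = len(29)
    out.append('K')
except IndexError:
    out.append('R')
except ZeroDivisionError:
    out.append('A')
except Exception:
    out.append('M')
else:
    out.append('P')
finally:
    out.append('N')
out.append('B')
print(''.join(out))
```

Execution trace: 'M' (except Exception) → 'N' (finally) → 'B' (after the try/except). Output: MNB

Answer: MNB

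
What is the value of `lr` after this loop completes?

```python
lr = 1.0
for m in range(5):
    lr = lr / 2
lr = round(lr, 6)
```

Halving LR 5 times: 1 / 2^5
`lr` takes the values: 1.0 → 0.5 → 0.25 → 0.125 → 0.0625 → 0.03125

Answer: 0.03125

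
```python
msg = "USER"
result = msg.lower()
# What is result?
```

Trace:
`msg = "USER"` → msg = 'USER'
`result = msg.lower()` → result = 'user'
So result = 'user'

Answer: 'user'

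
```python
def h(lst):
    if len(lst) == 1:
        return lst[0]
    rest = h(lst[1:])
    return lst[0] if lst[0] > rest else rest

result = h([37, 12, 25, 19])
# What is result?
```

Recursive max over [37, 12, 25, 19] = 37

Answer: 37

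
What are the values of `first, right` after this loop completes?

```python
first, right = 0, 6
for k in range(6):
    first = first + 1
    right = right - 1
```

first goes 0→6, right goes 6→0
`first, right` takes the values: (0, 6) → (1, 6) → (1, 5) → (2, 5) → (2, 4) → (3, 4) → (3, 3) → (4, 3) → (4, 2) → (5, 2) → (5, 1) → (6, 1) → (6, 0)

Answer: 6, 0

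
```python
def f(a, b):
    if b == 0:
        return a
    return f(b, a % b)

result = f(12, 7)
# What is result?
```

f(12, 7) -> f(7, 5) -> f(5, 2) -> f(2, 1) -> f(1, 0) -> 1

Answer: 1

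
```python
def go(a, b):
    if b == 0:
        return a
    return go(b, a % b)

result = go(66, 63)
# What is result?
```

go(66, 63) -> go(63, 3) -> go(3, 0) -> 3

Answer: 3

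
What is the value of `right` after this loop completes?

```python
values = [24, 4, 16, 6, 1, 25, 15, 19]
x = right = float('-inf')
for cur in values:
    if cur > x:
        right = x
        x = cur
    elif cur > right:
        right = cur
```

Second largest (with repeats) in [24, 4, 16, 6, 1, 25, 15, 19]
`right` takes the values: -inf → 4 → 16 → 24

Answer: 24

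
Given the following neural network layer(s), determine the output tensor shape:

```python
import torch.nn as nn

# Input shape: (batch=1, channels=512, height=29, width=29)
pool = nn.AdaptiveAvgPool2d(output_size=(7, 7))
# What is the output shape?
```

Input: (1, 512, 29, 29) -> Output: (1, 512, 7, 7)

Answer: (1, 512, 7, 7)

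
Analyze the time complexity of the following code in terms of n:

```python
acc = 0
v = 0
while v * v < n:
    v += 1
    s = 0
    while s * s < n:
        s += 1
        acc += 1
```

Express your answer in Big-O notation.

Each loop level contributes: √n × √n. Multiplying the contributions gives O(n).

Answer: O(n)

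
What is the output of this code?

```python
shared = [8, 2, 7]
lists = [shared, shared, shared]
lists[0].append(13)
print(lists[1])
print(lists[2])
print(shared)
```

Key concept: list of same reference.
Step by step:
`shared = [8, 2, 7]` → shared = [8, 2, 7]
`lists = [shared, shared, shared]` → lists = [[8, 2, 7], [8, 2, 7], [8, 2, 7]]
`lists[0].append(13)` → shared = [8, 2, 7, 13]; lists = [[8, 2, 7, 13], [8, 2, 7, 13], [8, 2, 7, 13]]
`print(lists[1])` → prints [8, 2, 7, 13]
`print(lists[2])` → prints [8, 2, 7, 13]
`print(shared)` → prints [8, 2, 7, 13]

Answer:
[8, 2, 7, 13]
[8, 2, 7, 13]
[8, 2, 7, 13]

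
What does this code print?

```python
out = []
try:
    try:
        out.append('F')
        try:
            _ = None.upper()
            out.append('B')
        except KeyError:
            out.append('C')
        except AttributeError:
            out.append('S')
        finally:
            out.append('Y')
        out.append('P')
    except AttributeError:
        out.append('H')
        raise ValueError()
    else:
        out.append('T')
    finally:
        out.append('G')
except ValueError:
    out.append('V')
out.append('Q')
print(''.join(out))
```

Execution trace: 'F' (try body) → 'S' (inner except AttributeError) → 'Y' (inner finally) → 'P' (try body, no exception) → 'T' (else) → 'G' (finally) → 'Q' (after the try/except). Output: FSYPTGQ

Answer: FSYPTGQ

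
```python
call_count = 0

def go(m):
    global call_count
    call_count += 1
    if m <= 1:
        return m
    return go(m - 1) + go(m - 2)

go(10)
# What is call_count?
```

Calls(m) = 1 + Calls(m-1) + Calls(m-2); Calls(0)=Calls(1)=1. For m=10 this gives 177.

Answer: 177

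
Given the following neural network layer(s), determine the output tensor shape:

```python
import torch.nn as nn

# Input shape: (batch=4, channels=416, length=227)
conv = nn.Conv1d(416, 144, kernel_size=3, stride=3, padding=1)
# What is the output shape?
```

Input: (4, 416, 227) -> Output: (4, 144, 76)

Answer: (4, 144, 76)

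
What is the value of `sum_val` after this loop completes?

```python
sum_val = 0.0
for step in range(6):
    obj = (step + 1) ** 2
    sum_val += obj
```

Sum of squared losses 1² + 2² + ... + 6²
`sum_val` takes the values: 0.0 → 1.0 → 5.0 → 14.0 → 30.0 → 55.0 → 91.0

Answer: 91.0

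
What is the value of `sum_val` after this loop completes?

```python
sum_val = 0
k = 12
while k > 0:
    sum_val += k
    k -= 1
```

Sum 12 down to 1
`sum_val` takes the values: 0 → 12 → 23 → 33 → 42 → 50 → 57 → 63 → 68 → 72 → 75 → 77 → 78

Answer: 78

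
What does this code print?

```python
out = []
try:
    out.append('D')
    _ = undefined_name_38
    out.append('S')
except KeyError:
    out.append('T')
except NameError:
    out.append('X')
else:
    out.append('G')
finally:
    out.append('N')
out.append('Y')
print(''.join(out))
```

Execution trace: 'D' (try body) → 'X' (except NameError) → 'N' (finally) → 'Y' (after the try/except). Output: DXNY

Answer: DXNY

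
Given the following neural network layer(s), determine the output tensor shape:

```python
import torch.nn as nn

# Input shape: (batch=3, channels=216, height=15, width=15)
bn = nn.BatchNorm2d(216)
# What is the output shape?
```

Input: (3, 216, 15, 15) -> Output: (3, 216, 15, 15)

Answer: (3, 216, 15, 15)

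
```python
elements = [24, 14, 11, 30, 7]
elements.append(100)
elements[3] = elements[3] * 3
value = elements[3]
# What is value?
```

Trace:
`elements = [24, 14, 11, 30, 7]` → elements = [24, 14, 11, 30, 7]
`elements.append(100)` → elements = [24, 14, 11, 30, 7, 100]
`elements[3] = elements[3] * 3` → elements = [24, 14, 11, 90, 7, 100]
`value = elements[3]` → value = 90
So value = 90

Answer: 90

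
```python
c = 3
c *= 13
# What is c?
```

Trace:
`c = 3` → c = 3
`c *= 13` → c = 39
So c = 39

Answer: 39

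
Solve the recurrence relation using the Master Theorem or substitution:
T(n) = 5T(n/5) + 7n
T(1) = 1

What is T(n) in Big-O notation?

By Master Theorem: a=5, b=5, f(n)=7n. Since log_5(5) = 1 and f(n) = Θ(n^1), Case 2 applies. T(n) = O(n log n).

Answer: O(n log n)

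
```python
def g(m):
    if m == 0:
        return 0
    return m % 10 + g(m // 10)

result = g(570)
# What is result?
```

Sum of digits of 570: 0 + 7 + 5 = 12

Answer: 12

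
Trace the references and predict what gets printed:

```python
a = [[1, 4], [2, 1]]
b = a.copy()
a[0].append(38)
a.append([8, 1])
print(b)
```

Key concept: shallow copy with nested lists.
Step by step:
`a = [[1, 4], [2, 1]]` → a = [[1, 4], [2, 1]]
`b = a.copy()` → b = [[1, 4], [2, 1]]
`a[0].append(38)` → a = [[1, 4, 38], [2, 1]]; b = [[1, 4, 38], [2, 1]]
`a.append([8, 1])` → a = [[1, 4, 38], [2, 1], [8, 1]]
`print(b)` → prints [[1, 4, 38], [2, 1]]

Answer: [[1, 4, 38], [2, 1]]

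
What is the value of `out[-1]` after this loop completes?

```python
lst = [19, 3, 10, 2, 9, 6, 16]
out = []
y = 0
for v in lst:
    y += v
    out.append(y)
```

Cumulative sum ends at 65
`out` takes the values: [] → [19] → [19, 22] → [19, 22, 32] → [19, 22, 32, 34] → [19, 22, 32, 34, 43] → [19, 22, 32, 34, 43, 49] → [19, 22, 32, 34, 43, 49, 65]
So `out[-1]` = 65

Answer: 65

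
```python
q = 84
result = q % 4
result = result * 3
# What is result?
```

Trace:
`q = 84` → q = 84
`result = q % 4` → result = 0
`result = result * 3` → result = 0
So result = 0

Answer: 0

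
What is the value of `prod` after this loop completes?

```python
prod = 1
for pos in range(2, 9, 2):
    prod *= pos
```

Product of even numbers 2 to 8
`prod` takes the values: 1 → 2 → 8 → 48 → 384

Answer: 384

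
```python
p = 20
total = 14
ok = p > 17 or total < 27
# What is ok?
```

Trace:
`p = 20` → p = 20
`total = 14` → total = 14
`ok = p > 17 or total < 27` → ok = True
So ok = True

Answer: True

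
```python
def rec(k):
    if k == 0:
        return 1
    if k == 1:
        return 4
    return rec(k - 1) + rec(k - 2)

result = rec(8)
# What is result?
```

Build up from base cases: rec(0)=1, rec(1)=4, rec(2)=5, rec(3)=9, rec(4)=14, rec(5)=23, rec(6)=37, ..., rec(8)=97

Answer: 97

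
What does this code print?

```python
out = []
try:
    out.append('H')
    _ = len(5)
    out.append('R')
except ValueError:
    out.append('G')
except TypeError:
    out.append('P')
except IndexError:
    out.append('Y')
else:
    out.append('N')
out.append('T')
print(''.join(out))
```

Execution trace: 'H' (try body) → 'P' (except TypeError) → 'T' (after the try/except). Output: HPT

Answer: HPT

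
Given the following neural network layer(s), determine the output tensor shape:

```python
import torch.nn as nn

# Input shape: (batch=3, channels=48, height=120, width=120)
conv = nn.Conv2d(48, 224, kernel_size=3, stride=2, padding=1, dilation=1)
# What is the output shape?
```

Input: (3, 48, 120, 120) -> Output: (3, 224, 60, 60)

Answer: (3, 224, 60, 60)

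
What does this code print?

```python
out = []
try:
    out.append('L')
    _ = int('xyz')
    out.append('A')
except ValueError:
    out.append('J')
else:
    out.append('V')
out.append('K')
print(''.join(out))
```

Execution trace: 'L' (try body) → 'J' (except ValueError) → 'K' (after the try/except). Output: LJK

Answer: LJK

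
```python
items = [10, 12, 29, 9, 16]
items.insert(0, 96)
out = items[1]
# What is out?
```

Trace:
`items = [10, 12, 29, 9, 16]` → items = [10, 12, 29, 9, 16]
`items.insert(0, 96)` → items = [96, 10, 12, 29, 9, 16]
`out = items[1]` → out = 10
So out = 10

Answer: 10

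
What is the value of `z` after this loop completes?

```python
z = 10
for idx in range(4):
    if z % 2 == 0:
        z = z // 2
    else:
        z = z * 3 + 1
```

Collatz-style transformation from 10
`z` takes the values: 10 → 5 → 16 → 8 → 4

Answer: 4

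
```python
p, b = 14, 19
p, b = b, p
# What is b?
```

Trace:
`p, b = 14, 19` → p = 14; b = 19
`p, b = b, p` → p = 19; b = 14
So b = 14

Answer: 14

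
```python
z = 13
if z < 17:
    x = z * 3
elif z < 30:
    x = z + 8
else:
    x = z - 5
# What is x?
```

Trace:
`z = 13` → z = 13
`if z < 17: ...` → z < 17 is True → x = 39
So x = 39

Answer: 39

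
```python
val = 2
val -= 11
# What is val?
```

Trace:
`val = 2` → val = 2
`val -= 11` → val = -9
So val = -9

Answer: -9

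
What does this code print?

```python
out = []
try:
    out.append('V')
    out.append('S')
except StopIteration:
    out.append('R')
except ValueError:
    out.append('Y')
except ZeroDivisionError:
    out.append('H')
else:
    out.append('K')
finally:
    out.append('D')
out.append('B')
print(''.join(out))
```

Execution trace: 'V' (try body) → 'S' (try body, no exception) → 'K' (else) → 'D' (finally) → 'B' (after the try/except). Output: VSKDB

Answer: VSKDB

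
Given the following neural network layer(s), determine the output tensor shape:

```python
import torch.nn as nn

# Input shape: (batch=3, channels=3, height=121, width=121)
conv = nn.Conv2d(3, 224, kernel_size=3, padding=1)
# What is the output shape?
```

Input: (3, 3, 121, 121) -> Output: (3, 224, 121, 121)

Answer: (3, 224, 121, 121)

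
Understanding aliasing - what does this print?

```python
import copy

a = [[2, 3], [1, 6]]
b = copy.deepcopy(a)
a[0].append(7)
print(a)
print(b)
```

Key concept: deep copy is fully independent.
Step by step:
`a = [[2, 3], [1, 6]]` → a = [[2, 3], [1, 6]]
`b = copy.deepcopy(a)` → b = [[2, 3], [1, 6]]
`a[0].append(7)` → a = [[2, 3, 7], [1, 6]]
`print(a)` → prints [[2, 3, 7], [1, 6]]
`print(b)` → prints [[2, 3], [1, 6]]

Answer:
[[2, 3, 7], [1, 6]]
[[2, 3], [1, 6]]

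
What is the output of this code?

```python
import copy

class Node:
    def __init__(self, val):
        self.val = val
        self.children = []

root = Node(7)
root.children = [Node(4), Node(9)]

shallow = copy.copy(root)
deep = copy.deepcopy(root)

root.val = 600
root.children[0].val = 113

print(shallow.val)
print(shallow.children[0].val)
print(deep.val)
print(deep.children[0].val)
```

Key concept: deep copy with custom objects.
Step by step:
`root = Node(7)` → root = Node(val=7, children=[])
`root.children = [Node(4), Node(9)]` → root = Node(val=7, children=[Node(val=4, children=[]), Node(val=9, children=[])])
`shallow = copy.copy(root)` → shallow = Node(val=7, children=[Node(val=4, children=[]), Node(val=9, children=[])])
`deep = copy.deepcopy(root)` → deep = Node(val=7, children=[Node(val=4, children=[]), Node(val=9, children=[])])
`root.val = 600` → root = Node(val=600, children=[Node(val=4, children=[]), Node(val=9, children=[])])
`root.children[0].val = 113` → root = Node(val=600, children=[Node(val=113, children=[]), Node(val=9, children=[])]); shallow = Node(val=7, children=[Node(val=113, children=[]), Node(val=9, children=[])])
`print(shallow.val)` → prints 7
`print(shallow.children[0].val)` → prints 113
`print(deep.val)` → prints 7
`print(deep.children[0].val)` → prints 4

Answer:
7
113
7
4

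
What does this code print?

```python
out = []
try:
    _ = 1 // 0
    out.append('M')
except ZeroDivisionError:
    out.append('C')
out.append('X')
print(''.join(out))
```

Execution trace: 'C' (except ZeroDivisionError) → 'X' (after the try/except). Output: CX

Answer: CX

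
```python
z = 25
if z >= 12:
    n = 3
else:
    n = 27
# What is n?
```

Trace:
`z = 25` → z = 25
`if z >= 12: ...` → z >= 12 is True → n = 3
So n = 3

Answer: 3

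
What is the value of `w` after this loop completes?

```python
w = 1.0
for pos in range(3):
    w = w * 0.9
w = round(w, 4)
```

Exponential decay: 1.0 * 0.9^3
`w` takes the values: 1.0 → 0.9 → 0.81 → 0.729

Answer: 0.729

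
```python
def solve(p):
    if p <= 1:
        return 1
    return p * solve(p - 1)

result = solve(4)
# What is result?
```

solve(4) = 4 * 3 * 2 * 1 = 24

Answer: 24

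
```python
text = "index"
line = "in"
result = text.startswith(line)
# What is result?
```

Trace:
`text = "index"` → text = 'index'
`line = "in"` → line = 'in'
`result = text.startswith(line)` → result = True
So result = True

Answer: True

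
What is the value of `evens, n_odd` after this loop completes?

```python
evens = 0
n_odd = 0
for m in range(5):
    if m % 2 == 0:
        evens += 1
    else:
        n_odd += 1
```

Count evens and odds in range(5)
`evens, n_odd` takes the values: (0, 0) → (1, 0) → (1, 1) → (2, 1) → (2, 2) → (3, 2)

Answer: 3, 2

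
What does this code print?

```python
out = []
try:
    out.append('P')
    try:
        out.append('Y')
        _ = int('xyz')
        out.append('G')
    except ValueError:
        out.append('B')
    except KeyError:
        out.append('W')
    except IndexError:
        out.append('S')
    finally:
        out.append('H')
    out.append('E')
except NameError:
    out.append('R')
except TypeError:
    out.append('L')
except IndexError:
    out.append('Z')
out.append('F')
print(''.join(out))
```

Execution trace: 'P' (try body) → 'Y' (inner try body) → 'B' (inner except ValueError) → 'H' (inner finally) → 'E' (try body, no exception) → 'F' (after the try/except). Output: PYBHEF

Answer: PYBHEF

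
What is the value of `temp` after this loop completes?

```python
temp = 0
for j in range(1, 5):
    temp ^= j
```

XOR of 1 to 4
`temp` takes the values: 0 → 1 → 3 → 0 → 4

Answer: 4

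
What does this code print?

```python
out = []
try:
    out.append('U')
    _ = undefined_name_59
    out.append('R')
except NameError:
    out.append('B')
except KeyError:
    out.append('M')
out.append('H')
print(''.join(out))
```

Execution trace: 'U' (try body) → 'B' (except NameError) → 'H' (after the try/except). Output: UBH

Answer: UBH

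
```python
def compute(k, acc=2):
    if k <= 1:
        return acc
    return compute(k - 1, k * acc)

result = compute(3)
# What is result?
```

Accumulator trace (n, acc): (3, 2) -> (2, 6) -> (1, 12) -> return 12

Answer: 12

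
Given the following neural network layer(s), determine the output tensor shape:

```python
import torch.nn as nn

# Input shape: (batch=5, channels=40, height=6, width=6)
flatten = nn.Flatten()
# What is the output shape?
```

Input: (5, 40, 6, 6) -> Output: (5, 1440)

Answer: (5, 1440)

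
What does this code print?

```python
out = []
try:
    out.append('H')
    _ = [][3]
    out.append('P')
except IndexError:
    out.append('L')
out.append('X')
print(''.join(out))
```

Execution trace: 'H' (try body) → 'L' (except IndexError) → 'X' (after the try/except). Output: HLX

Answer: HLX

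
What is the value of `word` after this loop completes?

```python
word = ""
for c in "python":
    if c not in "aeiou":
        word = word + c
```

Remove vowels from 'python'
`word` takes the values: "" → "p" → "py" → "pyt" → "pyth" → "pythn"

Answer: "pythn"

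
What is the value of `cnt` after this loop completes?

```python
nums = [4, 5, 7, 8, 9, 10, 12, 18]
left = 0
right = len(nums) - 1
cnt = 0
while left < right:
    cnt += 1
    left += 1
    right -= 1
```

Iterations until pointers meet (list length 8)
`cnt` takes the values: 0 → 1 → 2 → 3 → 4

Answer: 4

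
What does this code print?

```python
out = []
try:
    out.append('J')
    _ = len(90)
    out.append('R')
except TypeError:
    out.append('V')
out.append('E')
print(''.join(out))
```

Execution trace: 'J' (try body) → 'V' (except TypeError) → 'E' (after the try/except). Output: JVE

Answer: JVE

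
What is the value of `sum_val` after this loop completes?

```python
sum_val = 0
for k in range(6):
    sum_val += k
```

Sum of 0 to 5 = 15
`sum_val` takes the values: 0 → 1 → 3 → 6 → 10 → 15

Answer: 15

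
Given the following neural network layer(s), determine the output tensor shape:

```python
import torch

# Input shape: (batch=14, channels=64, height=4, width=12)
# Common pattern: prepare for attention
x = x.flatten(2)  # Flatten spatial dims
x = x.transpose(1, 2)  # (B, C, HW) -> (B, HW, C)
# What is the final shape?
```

Input: (14, 64, 4, 12) -> after flatten(2): (14, 64, 48) -> Output: (14, 48, 64)

Answer: (14, 48, 64)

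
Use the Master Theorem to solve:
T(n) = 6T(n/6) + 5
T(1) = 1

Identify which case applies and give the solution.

a=6, b=6, f(n)=5. log_6(6) = 1. Since c=0 < 1, Case 1 applies: T(n) = Θ(n^log_b(a)) = O(n).

Answer: O(n) - Case 1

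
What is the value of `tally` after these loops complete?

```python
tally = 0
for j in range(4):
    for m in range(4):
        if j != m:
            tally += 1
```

4² - 4 (exclude diagonal)
`tally` takes the values: 0 → 1 → 2 → 3 → 4 → 5 → 6 → 7 → 8 → 9 → 10 → 11 → 12

Answer: 12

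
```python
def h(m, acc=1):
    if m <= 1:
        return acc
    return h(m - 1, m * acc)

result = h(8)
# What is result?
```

Accumulator trace (n, acc): (8, 1) -> (7, 8) -> (6, 56) -> (5, 336) -> (4, 1680) -> (3, 6720) -> (2, 20160) -> (1, 40320) -> return 40320

Answer: 40320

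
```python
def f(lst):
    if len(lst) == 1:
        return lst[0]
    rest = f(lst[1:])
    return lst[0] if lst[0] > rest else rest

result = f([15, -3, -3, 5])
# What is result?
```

Recursive max over [15, -3, -3, 5] = 15

Answer: 15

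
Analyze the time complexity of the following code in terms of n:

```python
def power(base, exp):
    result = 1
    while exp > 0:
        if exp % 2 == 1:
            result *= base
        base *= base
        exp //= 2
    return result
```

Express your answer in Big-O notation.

This is Exponentiation by squaring. Time complexity: O(log n).

Answer: O(log n)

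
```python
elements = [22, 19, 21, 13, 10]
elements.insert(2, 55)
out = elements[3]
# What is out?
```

Trace:
`elements = [22, 19, 21, 13, 10]` → elements = [22, 19, 21, 13, 10]
`elements.insert(2, 55)` → elements = [22, 19, 55, 21, 13, 10]
`out = elements[3]` → out = 21
So out = 21

Answer: 21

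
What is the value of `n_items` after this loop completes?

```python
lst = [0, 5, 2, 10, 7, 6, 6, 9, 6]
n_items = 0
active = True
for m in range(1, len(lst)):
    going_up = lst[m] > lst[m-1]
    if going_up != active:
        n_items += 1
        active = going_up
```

Count direction changes in [0, 5, 2, 10, 7, 6, 6, 9, 6]
`n_items` takes the values: 0 → 1 → 2 → 3 → 4 → 5

Answer: 5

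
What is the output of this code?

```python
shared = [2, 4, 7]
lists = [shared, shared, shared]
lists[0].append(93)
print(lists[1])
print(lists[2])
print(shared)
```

Key concept: list of same reference.
Step by step:
`shared = [2, 4, 7]` → shared = [2, 4, 7]
`lists = [shared, shared, shared]` → lists = [[2, 4, 7], [2, 4, 7], [2, 4, 7]]
`lists[0].append(93)` → shared = [2, 4, 7, 93]; lists = [[2, 4, 7, 93], [2, 4, 7, 93], [2, 4, 7, 93]]
`print(lists[1])` → prints [2, 4, 7, 93]
`print(lists[2])` → prints [2, 4, 7, 93]
`print(shared)` → prints [2, 4, 7, 93]

Answer:
[2, 4, 7, 93]
[2, 4, 7, 93]
[2, 4, 7, 93]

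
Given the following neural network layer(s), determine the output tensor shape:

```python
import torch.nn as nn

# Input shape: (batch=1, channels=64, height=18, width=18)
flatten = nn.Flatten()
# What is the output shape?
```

Input: (1, 64, 18, 18) -> Output: (1, 20736)

Answer: (1, 20736)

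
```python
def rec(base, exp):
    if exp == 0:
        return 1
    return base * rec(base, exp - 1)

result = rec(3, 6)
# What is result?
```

rec(3, 6) = 3 * 3 * 3 * 3 * 3 * 3 = 729

Answer: 729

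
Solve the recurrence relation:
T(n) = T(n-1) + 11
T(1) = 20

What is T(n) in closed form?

Unrolling: T(n) = T(1) + 11·(n-1) = 20 + 11(n-1) = 11n + 9.

Answer: T(n) = 11n + 9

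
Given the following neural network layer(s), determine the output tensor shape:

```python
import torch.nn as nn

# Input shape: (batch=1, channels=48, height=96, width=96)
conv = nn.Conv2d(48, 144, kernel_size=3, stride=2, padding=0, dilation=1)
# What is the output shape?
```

Input: (1, 48, 96, 96) -> Output: (1, 144, 47, 47)

Answer: (1, 144, 47, 47)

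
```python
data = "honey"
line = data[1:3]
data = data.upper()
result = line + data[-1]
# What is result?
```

Trace:
`data = "honey"` → data = 'honey'
`line = data[1:3]` → line = 'on'
`data = data.upper()` → data = 'HONEY'
`result = line + data[-1]` → result = 'onY'
So result = 'onY'

Answer: 'onY'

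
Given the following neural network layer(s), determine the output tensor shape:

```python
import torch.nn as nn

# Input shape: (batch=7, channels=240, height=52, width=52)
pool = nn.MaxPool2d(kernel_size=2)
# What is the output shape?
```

Input: (7, 240, 52, 52) -> Output: (7, 240, 26, 26)

Answer: (7, 240, 26, 26)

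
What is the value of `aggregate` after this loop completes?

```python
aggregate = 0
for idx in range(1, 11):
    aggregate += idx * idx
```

Sum of squares 1² to 10² = 385
`aggregate` takes the values: 0 → 1 → 5 → 14 → 30 → 55 → 91 → 140 → 204 → 285 → 385

Answer: 385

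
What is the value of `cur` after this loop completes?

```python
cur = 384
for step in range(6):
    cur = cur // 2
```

Halve 6 times: 384 // 2^6 = 6
`cur` takes the values: 384 → 192 → 96 → 48 → 24 → 12 → 6

Answer: 6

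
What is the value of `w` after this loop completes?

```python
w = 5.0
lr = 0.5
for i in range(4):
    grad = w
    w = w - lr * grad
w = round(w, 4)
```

Gradient descent: w = 5.0 * (1 - 0.5)^4
`w` takes the values: 5.0 → 2.5 → 1.25 → 0.625 → 0.3125

Answer: 0.3125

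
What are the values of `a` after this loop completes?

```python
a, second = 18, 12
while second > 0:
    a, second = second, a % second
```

GCD of 18 and 12
`a` takes the values: 18 → 12 → 6

Answer: 6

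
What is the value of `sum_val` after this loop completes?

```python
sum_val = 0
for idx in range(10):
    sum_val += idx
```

Sum of 0 to 9 = 45
`sum_val` takes the values: 0 → 1 → 3 → 6 → 10 → 15 → 21 → 28 → 36 → 45

Answer: 45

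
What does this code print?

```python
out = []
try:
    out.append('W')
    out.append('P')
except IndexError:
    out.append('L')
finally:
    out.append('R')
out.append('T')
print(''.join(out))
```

Execution trace: 'W' (try body) → 'P' (try body, no exception) → 'R' (finally) → 'T' (after the try/except). Output: WPRT

Answer: WPRT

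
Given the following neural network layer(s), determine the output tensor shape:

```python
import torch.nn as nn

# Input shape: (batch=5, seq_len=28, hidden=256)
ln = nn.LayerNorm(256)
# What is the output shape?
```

Input: (5, 28, 256) -> Output: (5, 28, 256)

Answer: (5, 28, 256)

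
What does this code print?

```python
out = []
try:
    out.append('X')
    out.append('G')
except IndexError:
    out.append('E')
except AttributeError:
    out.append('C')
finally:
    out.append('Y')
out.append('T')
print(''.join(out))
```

Execution trace: 'X' (try body) → 'G' (try body, no exception) → 'Y' (finally) → 'T' (after the try/except). Output: XGYT

Answer: XGYT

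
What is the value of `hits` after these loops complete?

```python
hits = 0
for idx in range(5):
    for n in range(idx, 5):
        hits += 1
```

Upper triangle: 5 + 4 + ... + 1
`hits` takes the values: 0 → 1 → 2 → 3 → 4 → 5 → 6 → 7 → 8 → 9 → 10 → 11 → 12 → 13 → 14 → 15

Answer: 15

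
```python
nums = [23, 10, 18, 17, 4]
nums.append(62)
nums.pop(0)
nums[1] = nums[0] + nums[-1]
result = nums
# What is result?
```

Trace:
`nums = [23, 10, 18, 17, 4]` → nums = [23, 10, 18, 17, 4]
`nums.append(62)` → nums = [23, 10, 18, 17, 4, 62]
`nums.pop(0)` → nums = [10, 18, 17, 4, 62]
`nums[1] = nums[0] + nums[-1]` → nums = [10, 72, 17, 4, 62]
`result = nums` → result = [10, 72, 17, 4, 62]
So result = [10, 72, 17, 4, 62]

Answer: [10, 72, 17, 4, 62]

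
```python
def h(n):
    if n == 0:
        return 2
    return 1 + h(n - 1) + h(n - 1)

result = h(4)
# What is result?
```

h(n) = 1 + 2·h(n-1), h(0)=2. Closed form: (2+1)·2^4 - 1 = 47.

Answer: 47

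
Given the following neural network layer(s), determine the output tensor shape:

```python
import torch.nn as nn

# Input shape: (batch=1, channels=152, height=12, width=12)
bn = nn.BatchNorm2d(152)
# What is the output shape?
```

Input: (1, 152, 12, 12) -> Output: (1, 152, 12, 12)

Answer: (1, 152, 12, 12)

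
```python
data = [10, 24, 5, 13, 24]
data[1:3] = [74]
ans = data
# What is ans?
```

Trace:
`data = [10, 24, 5, 13, 24]` → data = [10, 24, 5, 13, 24]
`data[1:3] = [74]` → data = [10, 74, 13, 24]
`ans = data` → ans = [10, 74, 13, 24]
So ans = [10, 74, 13, 24]

Answer: [10, 74, 13, 24]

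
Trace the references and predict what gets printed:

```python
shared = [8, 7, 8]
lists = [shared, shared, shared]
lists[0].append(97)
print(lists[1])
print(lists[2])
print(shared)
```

Key concept: list of same reference.
Step by step:
`shared = [8, 7, 8]` → shared = [8, 7, 8]
`lists = [shared, shared, shared]` → lists = [[8, 7, 8], [8, 7, 8], [8, 7, 8]]
`lists[0].append(97)` → shared = [8, 7, 8, 97]; lists = [[8, 7, 8, 97], [8, 7, 8, 97], [8, 7, 8, 97]]
`print(lists[1])` → prints [8, 7, 8, 97]
`print(lists[2])` → prints [8, 7, 8, 97]
`print(shared)` → prints [8, 7, 8, 97]

Answer:
[8, 7, 8, 97]
[8, 7, 8, 97]
[8, 7, 8, 97]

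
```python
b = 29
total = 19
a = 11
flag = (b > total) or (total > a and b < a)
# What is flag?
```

Trace:
`b = 29` → b = 29
`total = 19` → total = 19
`a = 11` → a = 11
`flag = (b > total) or (total > a and b < a)` → flag = True
So flag = True

Answer: True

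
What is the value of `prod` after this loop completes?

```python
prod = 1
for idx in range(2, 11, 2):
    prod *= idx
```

Product of even numbers 2 to 10
`prod` takes the values: 1 → 2 → 8 → 48 → 384 → 3840

Answer: 3840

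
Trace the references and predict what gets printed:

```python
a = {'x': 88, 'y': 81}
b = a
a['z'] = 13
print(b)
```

Key concept: dict aliasing.
Step by step:
`a = {'x': 88, 'y': 81}` → a = {'x': 88, 'y': 81}
`b = a` → b = {'x': 88, 'y': 81} (same object as a)
`a['z'] = 13` → a = {'x': 88, 'y': 81, 'z': 13} (same object as b); b = {'x': 88, 'y': 81, 'z': 13} (same object as a)
`print(b)` → prints {'x': 88, 'y': 81, 'z': 13}

Answer: {'x': 88, 'y': 81, 'z': 13}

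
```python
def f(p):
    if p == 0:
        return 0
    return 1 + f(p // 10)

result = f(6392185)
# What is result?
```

Count of digits of 6392185: 7

Answer: 7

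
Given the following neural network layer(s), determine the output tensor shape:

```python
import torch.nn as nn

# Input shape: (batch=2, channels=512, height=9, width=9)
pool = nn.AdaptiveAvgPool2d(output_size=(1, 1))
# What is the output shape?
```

Input: (2, 512, 9, 9) -> Output: (2, 512, 1, 1)

Answer: (2, 512, 1, 1)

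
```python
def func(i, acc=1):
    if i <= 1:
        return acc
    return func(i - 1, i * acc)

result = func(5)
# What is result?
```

Accumulator trace (n, acc): (5, 1) -> (4, 5) -> (3, 20) -> (2, 60) -> (1, 120) -> return 120

Answer: 120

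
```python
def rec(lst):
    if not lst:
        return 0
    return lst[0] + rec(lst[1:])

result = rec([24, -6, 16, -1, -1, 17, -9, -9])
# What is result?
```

24 + (-6) + 16 + (-1) + (-1) + 17 + (-9) + (-9) + 0 = 31

Answer: 31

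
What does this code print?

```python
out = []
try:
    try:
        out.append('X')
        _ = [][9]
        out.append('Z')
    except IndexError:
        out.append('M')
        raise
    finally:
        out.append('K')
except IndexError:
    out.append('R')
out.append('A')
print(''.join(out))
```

Execution trace: 'X' (inner try body) → 'M' (inner except IndexError) → 'K' (inner finally) → 'R' (outer except IndexError) → 'A' (after the try/except). Output: XMKRA

Answer: XMKRA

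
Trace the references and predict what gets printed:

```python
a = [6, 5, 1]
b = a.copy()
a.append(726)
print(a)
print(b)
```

Key concept: list.copy() creates independent copy.
Step by step:
`a = [6, 5, 1]` → a = [6, 5, 1]
`b = a.copy()` → b = [6, 5, 1]
`a.append(726)` → a = [6, 5, 1, 726]
`print(a)` → prints [6, 5, 1, 726]
`print(b)` → prints [6, 5, 1]

Answer:
[6, 5, 1, 726]
[6, 5, 1]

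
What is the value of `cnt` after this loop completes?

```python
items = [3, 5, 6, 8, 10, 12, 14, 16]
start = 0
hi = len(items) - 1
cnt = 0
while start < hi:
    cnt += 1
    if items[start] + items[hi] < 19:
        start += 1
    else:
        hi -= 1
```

Steps to find pair summing to 19
`cnt` takes the values: 0 → 1 → 2 → 3 → 4 → 5 → 6 → 7

Answer: 7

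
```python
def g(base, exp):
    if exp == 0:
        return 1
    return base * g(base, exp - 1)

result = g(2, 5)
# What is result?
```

g(2, 5) = 2 * 2 * 2 * 2 * 2 = 32

Answer: 32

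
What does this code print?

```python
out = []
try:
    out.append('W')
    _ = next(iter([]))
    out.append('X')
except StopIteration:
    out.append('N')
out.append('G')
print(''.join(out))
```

Execution trace: 'W' (try body) → 'N' (except StopIteration) → 'G' (after the try/except). Output: WNG

Answer: WNG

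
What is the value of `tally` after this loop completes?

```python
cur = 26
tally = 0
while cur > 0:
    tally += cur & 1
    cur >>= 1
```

Count set bits in 26 (binary: 0b11010)
`tally` takes the values: 0 → 1 → 2 → 3

Answer: 3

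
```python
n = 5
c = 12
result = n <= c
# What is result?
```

Trace:
`n = 5` → n = 5
`c = 12` → c = 12
`result = n <= c` → result = True
So result = True

Answer: True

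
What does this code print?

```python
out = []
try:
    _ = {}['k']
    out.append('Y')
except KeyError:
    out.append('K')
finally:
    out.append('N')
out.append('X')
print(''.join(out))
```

Execution trace: 'K' (except KeyError) → 'N' (finally) → 'X' (after the try/except). Output: KNX

Answer: KNX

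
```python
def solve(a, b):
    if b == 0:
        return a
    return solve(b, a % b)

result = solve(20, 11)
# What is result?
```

solve(20, 11) -> solve(11, 9) -> solve(9, 2) -> solve(2, 1) -> solve(1, 0) -> 1

Answer: 1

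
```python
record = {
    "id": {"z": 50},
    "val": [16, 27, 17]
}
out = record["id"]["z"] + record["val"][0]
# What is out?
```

Trace:
`record = { ...` → record = {'id': {'z': 50}, 'val': [16, 27, 17]}
`out = record["id"]["z"] + record["val"][0]` → out = 66
So out = 66

Answer: 66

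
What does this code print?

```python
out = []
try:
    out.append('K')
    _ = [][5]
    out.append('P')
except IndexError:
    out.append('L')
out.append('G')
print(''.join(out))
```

Execution trace: 'K' (try body) → 'L' (except IndexError) → 'G' (after the try/except). Output: KLG

Answer: KLG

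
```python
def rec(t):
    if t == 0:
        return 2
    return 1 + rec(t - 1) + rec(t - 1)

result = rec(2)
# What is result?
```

rec(t) = 1 + 2·rec(t-1), rec(0)=2. Closed form: (2+1)·2^2 - 1 = 11.

Answer: 11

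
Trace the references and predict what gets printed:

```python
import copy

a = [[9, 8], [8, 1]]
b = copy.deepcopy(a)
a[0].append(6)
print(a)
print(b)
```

Key concept: deep copy is fully independent.
Step by step:
`a = [[9, 8], [8, 1]]` → a = [[9, 8], [8, 1]]
`b = copy.deepcopy(a)` → b = [[9, 8], [8, 1]]
`a[0].append(6)` → a = [[9, 8, 6], [8, 1]]
`print(a)` → prints [[9, 8, 6], [8, 1]]
`print(b)` → prints [[9, 8], [8, 1]]

Answer:
[[9, 8, 6], [8, 1]]
[[9, 8], [8, 1]]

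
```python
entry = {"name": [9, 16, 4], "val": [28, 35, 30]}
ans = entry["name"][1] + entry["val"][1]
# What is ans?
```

Trace:
`entry = {"name": [9, 16, 4], "val": [28, 35, 30]}` → entry = {'name': [9, 16, 4], 'val': [28, 35, 30]}
`ans = entry["name"][1] + entry["val"][1]` → ans = 51
So ans = 51

Answer: 51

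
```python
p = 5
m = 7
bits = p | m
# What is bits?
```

Trace:
`p = 5` → p = 5
`m = 7` → m = 7
`bits = p | m` → bits = 7
So bits = 7

Answer: 7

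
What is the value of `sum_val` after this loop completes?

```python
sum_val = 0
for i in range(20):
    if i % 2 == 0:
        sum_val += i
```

Sum of even numbers 0 to 19
`sum_val` takes the values: 0 → 2 → 6 → 12 → 20 → 30 → 42 → 56 → 72 → 90

Answer: 90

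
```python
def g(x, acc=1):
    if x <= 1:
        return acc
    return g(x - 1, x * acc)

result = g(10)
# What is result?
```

Accumulator trace (n, acc): (10, 1) -> (9, 10) -> (8, 90) -> (7, 720) -> (6, 5040) -> (5, 30240) -> (4, 151200) -> (3, 604800) -> (2, 1814400) -> (1, 3628800) -> return 3628800

Answer: 3628800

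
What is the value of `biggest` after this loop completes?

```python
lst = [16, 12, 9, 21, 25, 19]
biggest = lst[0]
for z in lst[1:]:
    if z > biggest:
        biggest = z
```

Maximum of [16, 12, 9, 21, 25, 19]
`biggest` takes the values: 16 → 21 → 25

Answer: 25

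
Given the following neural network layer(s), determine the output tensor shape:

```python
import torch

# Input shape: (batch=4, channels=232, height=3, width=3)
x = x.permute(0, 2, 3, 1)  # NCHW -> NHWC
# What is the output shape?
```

Input: (4, 232, 3, 3) -> Output: (4, 3, 3, 232)

Answer: (4, 3, 3, 232)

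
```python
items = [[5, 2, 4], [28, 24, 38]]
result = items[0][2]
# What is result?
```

Trace:
`items = [[5, 2, 4], [28, 24, 38]]` → items = [[5, 2, 4], [28, 24, 38]]
`result = items[0][2]` → result = 4
So result = 4

Answer: 4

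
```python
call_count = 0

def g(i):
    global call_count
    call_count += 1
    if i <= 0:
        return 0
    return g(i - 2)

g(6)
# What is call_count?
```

Linear recursion stepping by 2: 4 calls from i=6 down to ≤0.

Answer: 4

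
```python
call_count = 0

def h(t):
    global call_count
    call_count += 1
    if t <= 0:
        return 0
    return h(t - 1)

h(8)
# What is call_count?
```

Linear recursion stepping by 1: 9 calls from t=8 down to ≤0.

Answer: 9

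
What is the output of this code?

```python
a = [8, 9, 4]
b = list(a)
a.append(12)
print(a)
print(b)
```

Key concept: list() constructor creates copy.
Step by step:
`a = [8, 9, 4]` → a = [8, 9, 4]
`b = list(a)` → b = [8, 9, 4]
`a.append(12)` → a = [8, 9, 4, 12]
`print(a)` → prints [8, 9, 4, 12]
`print(b)` → prints [8, 9, 4]

Answer:
[8, 9, 4, 12]
[8, 9, 4]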